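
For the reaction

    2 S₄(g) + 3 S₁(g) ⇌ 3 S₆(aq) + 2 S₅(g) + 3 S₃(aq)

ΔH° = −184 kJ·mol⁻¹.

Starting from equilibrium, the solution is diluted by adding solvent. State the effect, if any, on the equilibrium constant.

The equilibrium constant depends only on temperature. This perturbation may move the position of equilibrium, but since T is unchanged, K itself is unchanged.

unchanged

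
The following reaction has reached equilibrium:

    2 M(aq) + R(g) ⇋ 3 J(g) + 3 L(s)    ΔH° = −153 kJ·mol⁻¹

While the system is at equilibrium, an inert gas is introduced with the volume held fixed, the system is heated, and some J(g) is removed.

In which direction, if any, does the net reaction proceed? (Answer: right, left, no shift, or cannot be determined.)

At constant volume, adding an inert gas leaves every reacting species' partial pressure unchanged, so Q is unchanged — no shift from this change.
The forward reaction is exothermic. Raising T favours the endothermic direction — shift to the left.
Removing J (g), a product, drives the reaction to the right.
The individual effects push in opposite directions; without quantitative information the net direction cannot be determined.

cannot be determined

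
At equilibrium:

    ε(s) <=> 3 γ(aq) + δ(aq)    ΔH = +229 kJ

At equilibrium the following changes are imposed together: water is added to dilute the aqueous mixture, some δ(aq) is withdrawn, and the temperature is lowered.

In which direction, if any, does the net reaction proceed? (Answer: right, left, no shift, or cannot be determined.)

cannot be determined

Dilution lowers every aqueous concentration by the same factor. Δn_aq = 4 − 0 = +4, so the system shifts toward the side with more dissolved moles — to the right.
Removing δ (aq), a product, drives the reaction to the right.
The forward reaction is endothermic. Lowering T favours the exothermic direction — shift to the left.
The individual effects push in opposite directions; without quantitative information the net direction cannot be determined.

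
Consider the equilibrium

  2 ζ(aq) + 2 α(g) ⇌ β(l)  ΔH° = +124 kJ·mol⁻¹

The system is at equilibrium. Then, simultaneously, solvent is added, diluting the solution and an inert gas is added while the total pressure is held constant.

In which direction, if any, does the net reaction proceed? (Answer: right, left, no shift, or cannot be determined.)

Dilution lowers every aqueous concentration by the same factor. Δn_aq = 0 − 2 = -2, so the system shifts toward the side with more dissolved moles — to the left.
Adding inert gas at constant total pressure expands the volume and lowers every reacting partial pressure. With Δn_gas = 0 − 2 = -2, Q moves away from K toward the side with fewer gas moles, so the system shifts toward the side with more gas moles — to the left.
All effects act in the same direction — net shift to the left.

left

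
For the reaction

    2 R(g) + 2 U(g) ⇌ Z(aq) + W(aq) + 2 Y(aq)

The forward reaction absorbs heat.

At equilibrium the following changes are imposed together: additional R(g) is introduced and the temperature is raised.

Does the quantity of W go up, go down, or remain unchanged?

Adding R (g), a reactant, drives the reaction to the right.
The forward reaction is endothermic. Raising T favours the endothermic direction — shift to the right.
The net shift is to the right. W is a product, so its amount increases.

increases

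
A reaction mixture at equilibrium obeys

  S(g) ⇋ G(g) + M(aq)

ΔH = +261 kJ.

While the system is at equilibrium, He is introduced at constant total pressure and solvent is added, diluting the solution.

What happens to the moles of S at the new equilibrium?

decreases

Adding inert gas at constant total pressure expands the volume, scaling every reacting partial pressure by the same factor. Δn_gas = 1 − 1 = 0, so Q is unchanged — no shift.
Dilution lowers every aqueous concentration by the same factor. Δn_aq = 1 − 0 = +1, so the system shifts toward the side with more dissolved moles — to the right.
The net shift is to the right. S is a reactant, so its amount decreases.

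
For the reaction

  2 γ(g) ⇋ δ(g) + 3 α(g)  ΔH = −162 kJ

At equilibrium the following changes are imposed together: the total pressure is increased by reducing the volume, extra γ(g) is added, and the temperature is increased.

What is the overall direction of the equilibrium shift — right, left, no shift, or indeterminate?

cannot be determined

Gas moles: reactants 2, products 4 (Δn_gas = +2). Compression shifts the system toward the side with fewer moles of gas — to the left.
Adding γ (g), a reactant, drives the reaction to the right.
The forward reaction is exothermic. Raising T favours the endothermic direction — shift to the left.
The individual effects push in opposite directions; without quantitative information the net direction cannot be determined.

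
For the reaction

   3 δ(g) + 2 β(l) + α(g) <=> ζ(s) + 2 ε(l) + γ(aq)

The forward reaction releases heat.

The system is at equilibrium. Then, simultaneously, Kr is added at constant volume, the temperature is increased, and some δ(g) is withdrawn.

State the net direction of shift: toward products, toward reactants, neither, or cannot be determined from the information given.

left

At constant volume, adding an inert gas leaves every reacting species' partial pressure unchanged, so Q is unchanged — no shift from this change.
The forward reaction is exothermic. Raising T favours the endothermic direction — shift to the left.
Removing δ (g), a reactant, drives the reaction to the left.
Only the nonzero effect(s) matter; the net shift is to the left.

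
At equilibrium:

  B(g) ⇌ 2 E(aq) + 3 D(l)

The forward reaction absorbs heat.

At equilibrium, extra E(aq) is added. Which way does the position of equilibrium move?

left

Adding E (aq), a product, drives the reaction to the left.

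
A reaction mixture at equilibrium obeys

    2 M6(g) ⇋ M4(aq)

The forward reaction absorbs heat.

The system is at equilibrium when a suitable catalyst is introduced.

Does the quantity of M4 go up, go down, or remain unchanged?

unchanged

A catalyst speeds both forward and reverse rates equally; it changes neither Q nor K — no shift from this change.
No net shift occurs, so the amount of M4 is unchanged.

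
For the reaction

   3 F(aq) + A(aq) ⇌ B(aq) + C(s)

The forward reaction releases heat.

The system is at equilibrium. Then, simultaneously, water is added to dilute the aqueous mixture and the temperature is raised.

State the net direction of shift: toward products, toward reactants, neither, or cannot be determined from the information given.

left

Dilution lowers every aqueous concentration by the same factor. Δn_aq = 1 − 4 = -3, so the system shifts toward the side with more dissolved moles — to the left.
The forward reaction is exothermic. Raising T favours the endothermic direction — shift to the left.
All effects act in the same direction — net shift to the left.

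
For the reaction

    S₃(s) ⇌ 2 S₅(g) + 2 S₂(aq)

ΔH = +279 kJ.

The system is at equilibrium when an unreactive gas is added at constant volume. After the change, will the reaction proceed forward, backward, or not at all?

no shift

At constant volume, adding an inert gas leaves every reacting species' partial pressure unchanged, so Q is unchanged — no shift from this change.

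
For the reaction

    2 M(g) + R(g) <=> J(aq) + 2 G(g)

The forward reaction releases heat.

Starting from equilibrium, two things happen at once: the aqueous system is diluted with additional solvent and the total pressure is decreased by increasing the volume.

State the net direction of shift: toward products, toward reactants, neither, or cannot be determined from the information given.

Dilution lowers every aqueous concentration by the same factor. Δn_aq = 1 − 0 = +1, so the system shifts toward the side with more dissolved moles — to the right.
Gas moles: reactants 3, products 2 (Δn_gas = -1). Expansion shifts the system toward the side with more moles of gas — to the left.
The individual effects push in opposite directions; without quantitative information the net direction cannot be determined.

cannot be determined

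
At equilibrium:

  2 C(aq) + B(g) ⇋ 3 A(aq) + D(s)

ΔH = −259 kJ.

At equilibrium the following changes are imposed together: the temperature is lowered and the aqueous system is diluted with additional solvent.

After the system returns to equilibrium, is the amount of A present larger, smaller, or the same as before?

increases

The forward reaction is exothermic. Lowering T favours the exothermic direction — shift to the right.
Dilution lowers every aqueous concentration by the same factor. Δn_aq = 3 − 2 = +1, so the system shifts toward the side with more dissolved moles — to the right.
The net shift is to the right. A is a product, so its amount increases.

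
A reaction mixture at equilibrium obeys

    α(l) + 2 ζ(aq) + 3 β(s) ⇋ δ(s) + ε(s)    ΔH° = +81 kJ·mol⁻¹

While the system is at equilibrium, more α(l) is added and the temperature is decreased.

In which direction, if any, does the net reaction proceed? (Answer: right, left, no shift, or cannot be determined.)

α is a pure liquid; its activity is 1 regardless of amount, so Q is unaffected — no shift from this change.
The forward reaction is endothermic. Lowering T favours the exothermic direction — shift to the left.
Only the nonzero effect(s) matter; the net shift is to the left.

left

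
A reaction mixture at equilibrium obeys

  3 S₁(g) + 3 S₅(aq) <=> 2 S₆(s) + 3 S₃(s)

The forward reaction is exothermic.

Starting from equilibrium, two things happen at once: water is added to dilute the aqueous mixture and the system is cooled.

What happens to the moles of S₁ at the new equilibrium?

cannot be determined

Dilution lowers every aqueous concentration by the same factor. Δn_aq = 0 − 3 = -3, so the system shifts toward the side with more dissolved moles — to the left.
The forward reaction is exothermic. Lowering T favours the exothermic direction — shift to the right.
The two effects oppose each other, so the net shift — and hence the change in S₁ — cannot be determined from the given information.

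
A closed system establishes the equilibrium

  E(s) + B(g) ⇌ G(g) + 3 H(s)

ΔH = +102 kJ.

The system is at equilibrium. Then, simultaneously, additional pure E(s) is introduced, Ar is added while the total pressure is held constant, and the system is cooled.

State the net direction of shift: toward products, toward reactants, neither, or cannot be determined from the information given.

left

E is a pure solid; its activity is 1 regardless of amount, so Q is unaffected — no shift from this change.
Adding inert gas at constant total pressure expands the volume, scaling every reacting partial pressure by the same factor. Δn_gas = 1 − 1 = 0, so Q is unchanged — no shift.
The forward reaction is endothermic. Lowering T favours the exothermic direction — shift to the left.
Only the nonzero effect(s) matter; the net shift is to the left.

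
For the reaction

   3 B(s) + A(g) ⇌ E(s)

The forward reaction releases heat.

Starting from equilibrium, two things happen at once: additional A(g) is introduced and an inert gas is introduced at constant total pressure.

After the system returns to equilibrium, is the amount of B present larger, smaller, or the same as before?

Adding A (g), a reactant, drives the reaction to the right.
Adding inert gas at constant total pressure expands the volume and lowers every reacting partial pressure. With Δn_gas = 0 − 1 = -1, Q moves away from K toward the side with fewer gas moles, so the system shifts toward the side with more gas moles — to the left.
The two effects oppose each other, so the net shift — and hence the change in B — cannot be determined from the given information.

cannot be determined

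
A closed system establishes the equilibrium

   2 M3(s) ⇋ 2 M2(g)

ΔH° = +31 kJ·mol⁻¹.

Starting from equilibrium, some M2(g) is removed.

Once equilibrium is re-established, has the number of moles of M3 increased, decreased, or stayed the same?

Removing M2 (g), a product, drives the reaction to the right.
The net shift is to the right. M3 is a reactant, so its amount decreases.

decreases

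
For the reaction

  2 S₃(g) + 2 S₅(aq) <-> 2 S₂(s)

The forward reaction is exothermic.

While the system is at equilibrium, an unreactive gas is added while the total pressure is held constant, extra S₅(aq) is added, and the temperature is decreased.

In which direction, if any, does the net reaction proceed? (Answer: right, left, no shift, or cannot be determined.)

cannot be determined

Adding inert gas at constant total pressure expands the volume and lowers every reacting partial pressure. With Δn_gas = 0 − 2 = -2, Q moves away from K toward the side with fewer gas moles, so the system shifts toward the side with more gas moles — to the left.
Adding S₅ (aq), a reactant, drives the reaction to the right.
The forward reaction is exothermic. Lowering T favours the exothermic direction — shift to the right.
The individual effects push in opposite directions; without quantitative information the net direction cannot be determined.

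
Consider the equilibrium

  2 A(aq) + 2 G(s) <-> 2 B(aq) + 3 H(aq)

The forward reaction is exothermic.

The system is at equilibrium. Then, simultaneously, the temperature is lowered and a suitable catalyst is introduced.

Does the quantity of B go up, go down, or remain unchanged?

The forward reaction is exothermic. Lowering T favours the exothermic direction — shift to the right.
A catalyst speeds both forward and reverse rates equally; it changes neither Q nor K — no shift from this change.
The net shift is to the right. B is a product, so its amount increases.

increases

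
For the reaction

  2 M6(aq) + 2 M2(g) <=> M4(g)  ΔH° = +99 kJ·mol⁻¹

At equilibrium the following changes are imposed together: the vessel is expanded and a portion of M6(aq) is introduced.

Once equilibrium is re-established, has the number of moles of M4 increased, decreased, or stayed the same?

cannot be determined

Gas moles: reactants 2, products 1 (Δn_gas = -1). Expansion shifts the system toward the side with more moles of gas — to the left.
Adding M6 (aq), a reactant, drives the reaction to the right.
The two effects oppose each other, so the net shift — and hence the change in M4 — cannot be determined from the given information.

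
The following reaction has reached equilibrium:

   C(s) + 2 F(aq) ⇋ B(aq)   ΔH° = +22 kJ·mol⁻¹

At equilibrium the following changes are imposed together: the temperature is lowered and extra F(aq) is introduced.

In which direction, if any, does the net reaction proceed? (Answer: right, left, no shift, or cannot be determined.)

The forward reaction is endothermic. Lowering T favours the exothermic direction — shift to the left.
Adding F (aq), a reactant, drives the reaction to the right.
The individual effects push in opposite directions; without quantitative information the net direction cannot be determined.

cannot be determined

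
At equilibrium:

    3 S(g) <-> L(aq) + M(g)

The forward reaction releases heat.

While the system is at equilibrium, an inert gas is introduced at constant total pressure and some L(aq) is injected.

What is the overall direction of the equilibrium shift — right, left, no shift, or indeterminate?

left

Adding inert gas at constant total pressure expands the volume and lowers every reacting partial pressure. With Δn_gas = 1 − 3 = -2, Q moves away from K toward the side with fewer gas moles, so the system shifts toward the side with more gas moles — to the left.
Adding L (aq), a product, drives the reaction to the left.
All effects act in the same direction — net shift to the left.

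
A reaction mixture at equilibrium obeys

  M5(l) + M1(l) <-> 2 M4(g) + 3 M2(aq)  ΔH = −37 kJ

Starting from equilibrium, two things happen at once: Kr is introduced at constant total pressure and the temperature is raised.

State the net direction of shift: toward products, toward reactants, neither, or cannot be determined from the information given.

Adding inert gas at constant total pressure expands the volume and lowers every reacting partial pressure. With Δn_gas = 2 − 0 = +2, Q moves away from K toward the side with fewer gas moles, so the system shifts toward the side with more gas moles — to the right.
The forward reaction is exothermic. Raising T favours the endothermic direction — shift to the left.
The individual effects push in opposite directions; without quantitative information the net direction cannot be determined.

cannot be determined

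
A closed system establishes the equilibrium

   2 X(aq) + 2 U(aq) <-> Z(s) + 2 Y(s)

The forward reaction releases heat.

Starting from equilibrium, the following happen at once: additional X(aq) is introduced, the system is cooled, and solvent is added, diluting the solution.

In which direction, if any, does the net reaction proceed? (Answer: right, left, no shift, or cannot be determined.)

Adding X (aq), a reactant, drives the reaction to the right.
The forward reaction is exothermic. Lowering T favours the exothermic direction — shift to the right.
Dilution lowers every aqueous concentration by the same factor. Δn_aq = 0 − 4 = -4, so the system shifts toward the side with more dissolved moles — to the left.
The individual effects push in opposite directions; without quantitative information the net direction cannot be determined.

cannot be determined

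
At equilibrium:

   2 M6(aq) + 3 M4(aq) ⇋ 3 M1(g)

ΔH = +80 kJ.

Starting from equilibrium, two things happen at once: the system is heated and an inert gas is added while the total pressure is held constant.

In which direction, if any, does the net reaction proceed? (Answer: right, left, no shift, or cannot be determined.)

The forward reaction is endothermic. Raising T favours the endothermic direction — shift to the right.
Adding inert gas at constant total pressure expands the volume and lowers every reacting partial pressure. With Δn_gas = 3 − 0 = +3, Q moves away from K toward the side with fewer gas moles, so the system shifts toward the side with more gas moles — to the right.
All effects act in the same direction — net shift to the right.

right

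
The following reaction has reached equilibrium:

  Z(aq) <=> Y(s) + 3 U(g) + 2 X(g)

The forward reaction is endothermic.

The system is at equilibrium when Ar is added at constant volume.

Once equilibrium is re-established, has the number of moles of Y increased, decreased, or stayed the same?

unchanged

At constant volume, adding an inert gas leaves every reacting species' partial pressure unchanged, so Q is unchanged — no shift from this change.
No net shift occurs, so the amount of Y is unchanged.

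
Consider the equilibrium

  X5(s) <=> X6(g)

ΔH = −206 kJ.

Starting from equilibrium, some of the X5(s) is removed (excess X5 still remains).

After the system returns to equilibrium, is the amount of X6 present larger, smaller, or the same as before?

X5 is a pure solid; its activity is 1 regardless of amount, so Q is unaffected — no shift from this change.
No net shift occurs, so the amount of X6 is unchanged.

unchanged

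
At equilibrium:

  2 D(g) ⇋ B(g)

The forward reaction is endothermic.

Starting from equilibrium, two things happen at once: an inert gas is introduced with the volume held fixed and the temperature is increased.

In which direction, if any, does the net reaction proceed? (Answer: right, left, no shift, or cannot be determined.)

right

At constant volume, adding an inert gas leaves every reacting species' partial pressure unchanged, so Q is unchanged — no shift from this change.
The forward reaction is endothermic. Raising T favours the endothermic direction — shift to the right.
Only the nonzero effect(s) matter; the net shift is to the right.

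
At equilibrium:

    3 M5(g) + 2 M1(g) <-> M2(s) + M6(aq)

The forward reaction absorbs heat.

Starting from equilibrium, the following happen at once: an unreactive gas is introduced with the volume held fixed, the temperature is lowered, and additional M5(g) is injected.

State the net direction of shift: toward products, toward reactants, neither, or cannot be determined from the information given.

At constant volume, adding an inert gas leaves every reacting species' partial pressure unchanged, so Q is unchanged — no shift from this change.
The forward reaction is endothermic. Lowering T favours the exothermic direction — shift to the left.
Adding M5 (g), a reactant, drives the reaction to the right.
The individual effects push in opposite directions; without quantitative information the net direction cannot be determined.

cannot be determined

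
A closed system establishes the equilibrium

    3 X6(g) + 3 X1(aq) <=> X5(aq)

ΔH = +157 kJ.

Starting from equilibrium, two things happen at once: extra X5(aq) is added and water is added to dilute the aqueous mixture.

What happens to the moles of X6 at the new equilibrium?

Adding X5 (aq), a product, drives the reaction to the left.
Dilution lowers every aqueous concentration by the same factor. Δn_aq = 1 − 3 = -2, so the system shifts toward the side with more dissolved moles — to the left.
The net shift is to the left. X6 is a reactant, so its amount increases.

increases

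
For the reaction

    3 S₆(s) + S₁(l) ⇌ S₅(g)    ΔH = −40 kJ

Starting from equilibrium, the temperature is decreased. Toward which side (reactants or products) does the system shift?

The forward reaction is exothermic. Lowering T favours the exothermic direction — shift to the right.

right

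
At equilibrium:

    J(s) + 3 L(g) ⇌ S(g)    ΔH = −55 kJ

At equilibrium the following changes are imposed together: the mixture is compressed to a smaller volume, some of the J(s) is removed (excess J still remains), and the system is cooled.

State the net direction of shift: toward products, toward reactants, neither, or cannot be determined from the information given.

right

Gas moles: reactants 3, products 1 (Δn_gas = -2). Compression shifts the system toward the side with fewer moles of gas — to the right.
J is a pure solid; its activity is 1 regardless of amount, so Q is unaffected — no shift from this change.
The forward reaction is exothermic. Lowering T favours the exothermic direction — shift to the right.
Only the nonzero effect(s) matter; the net shift is to the right.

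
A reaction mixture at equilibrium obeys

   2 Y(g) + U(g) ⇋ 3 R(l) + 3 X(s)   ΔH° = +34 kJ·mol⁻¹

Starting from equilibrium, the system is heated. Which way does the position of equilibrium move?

right

The forward reaction is endothermic. Raising T favours the endothermic direction — shift to the right.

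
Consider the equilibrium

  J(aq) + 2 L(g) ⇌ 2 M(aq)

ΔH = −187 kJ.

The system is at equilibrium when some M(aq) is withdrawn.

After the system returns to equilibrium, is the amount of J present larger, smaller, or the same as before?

Removing M (aq), a product, drives the reaction to the right.
The net shift is to the right. J is a reactant, so its amount decreases.

decreases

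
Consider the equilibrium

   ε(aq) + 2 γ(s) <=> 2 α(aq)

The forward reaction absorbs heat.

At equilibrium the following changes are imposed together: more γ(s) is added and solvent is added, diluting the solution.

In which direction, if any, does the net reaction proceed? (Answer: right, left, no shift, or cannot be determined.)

right

γ is a pure solid; its activity is 1 regardless of amount, so Q is unaffected — no shift from this change.
Dilution lowers every aqueous concentration by the same factor. Δn_aq = 2 − 1 = +1, so the system shifts toward the side with more dissolved moles — to the right.
Only the nonzero effect(s) matter; the net shift is to the right.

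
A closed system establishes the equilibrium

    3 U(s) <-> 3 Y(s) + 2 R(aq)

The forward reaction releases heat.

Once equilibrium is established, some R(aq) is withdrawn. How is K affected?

The equilibrium constant depends only on temperature. This perturbation may move the position of equilibrium, but since T is unchanged, K itself is unchanged.

unchanged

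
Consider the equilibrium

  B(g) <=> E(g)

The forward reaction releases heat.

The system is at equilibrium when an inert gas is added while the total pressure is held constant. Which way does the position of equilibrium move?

Adding inert gas at constant total pressure expands the volume, scaling every reacting partial pressure by the same factor. Δn_gas = 1 − 1 = 0, so Q is unchanged — no shift.

no shift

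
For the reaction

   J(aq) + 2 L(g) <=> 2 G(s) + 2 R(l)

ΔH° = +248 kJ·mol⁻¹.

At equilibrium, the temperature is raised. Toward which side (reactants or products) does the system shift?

The forward reaction is endothermic. Raising T favours the endothermic direction — shift to the right.

right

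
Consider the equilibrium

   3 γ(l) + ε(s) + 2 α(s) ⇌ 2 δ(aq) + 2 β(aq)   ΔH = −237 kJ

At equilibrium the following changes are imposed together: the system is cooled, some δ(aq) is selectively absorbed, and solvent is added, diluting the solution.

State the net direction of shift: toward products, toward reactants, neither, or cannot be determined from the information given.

The forward reaction is exothermic. Lowering T favours the exothermic direction — shift to the right.
Removing δ (aq), a product, drives the reaction to the right.
Dilution lowers every aqueous concentration by the same factor. Δn_aq = 4 − 0 = +4, so the system shifts toward the side with more dissolved moles — to the right.
All effects act in the same direction — net shift to the right.

right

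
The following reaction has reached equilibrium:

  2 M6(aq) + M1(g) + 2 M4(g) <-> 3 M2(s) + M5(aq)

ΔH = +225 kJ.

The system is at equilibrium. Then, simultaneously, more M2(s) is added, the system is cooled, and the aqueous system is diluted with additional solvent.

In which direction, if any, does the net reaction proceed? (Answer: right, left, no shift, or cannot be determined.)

M2 is a pure solid; its activity is 1 regardless of amount, so Q is unaffected — no shift from this change.
The forward reaction is endothermic. Lowering T favours the exothermic direction — shift to the left.
Dilution lowers every aqueous concentration by the same factor. Δn_aq = 1 − 2 = -1, so the system shifts toward the side with more dissolved moles — to the left.
Only the nonzero effect(s) matter; the net shift is to the left.

left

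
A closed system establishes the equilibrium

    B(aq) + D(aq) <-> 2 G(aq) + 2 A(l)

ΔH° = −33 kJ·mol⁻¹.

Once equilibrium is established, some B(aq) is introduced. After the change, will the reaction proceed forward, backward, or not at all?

right

Adding B (aq), a reactant, drives the reaction to the right.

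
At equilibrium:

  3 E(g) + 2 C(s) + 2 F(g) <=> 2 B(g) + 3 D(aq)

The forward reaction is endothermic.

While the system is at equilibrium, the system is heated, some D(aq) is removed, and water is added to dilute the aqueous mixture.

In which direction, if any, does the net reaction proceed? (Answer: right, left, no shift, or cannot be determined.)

The forward reaction is endothermic. Raising T favours the endothermic direction — shift to the right.
Removing D (aq), a product, drives the reaction to the right.
Dilution lowers every aqueous concentration by the same factor. Δn_aq = 3 − 0 = +3, so the system shifts toward the side with more dissolved moles — to the right.
All effects act in the same direction — net shift to the right.

right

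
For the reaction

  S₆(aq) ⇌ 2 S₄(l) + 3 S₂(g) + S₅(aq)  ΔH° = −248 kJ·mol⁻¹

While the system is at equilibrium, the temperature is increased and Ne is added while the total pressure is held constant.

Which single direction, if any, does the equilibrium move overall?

cannot be determined

The forward reaction is exothermic. Raising T favours the endothermic direction — shift to the left.
Adding inert gas at constant total pressure expands the volume and lowers every reacting partial pressure. With Δn_gas = 3 − 0 = +3, Q moves away from K toward the side with fewer gas moles, so the system shifts toward the side with more gas moles — to the right.
The individual effects push in opposite directions; without quantitative information the net direction cannot be determined.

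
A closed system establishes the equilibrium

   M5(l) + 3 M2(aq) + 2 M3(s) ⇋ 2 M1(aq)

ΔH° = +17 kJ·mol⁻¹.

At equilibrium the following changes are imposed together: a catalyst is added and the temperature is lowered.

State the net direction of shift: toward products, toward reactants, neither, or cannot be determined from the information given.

A catalyst speeds both forward and reverse rates equally; it changes neither Q nor K — no shift from this change.
The forward reaction is endothermic. Lowering T favours the exothermic direction — shift to the left.
Only the nonzero effect(s) matter; the net shift is to the left.

left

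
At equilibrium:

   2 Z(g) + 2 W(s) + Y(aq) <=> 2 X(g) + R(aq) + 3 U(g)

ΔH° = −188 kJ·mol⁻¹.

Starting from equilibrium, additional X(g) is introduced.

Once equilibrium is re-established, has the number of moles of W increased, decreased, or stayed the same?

increases

Adding X (g), a product, drives the reaction to the left.
The net shift is to the left. W is a reactant, so its amount increases.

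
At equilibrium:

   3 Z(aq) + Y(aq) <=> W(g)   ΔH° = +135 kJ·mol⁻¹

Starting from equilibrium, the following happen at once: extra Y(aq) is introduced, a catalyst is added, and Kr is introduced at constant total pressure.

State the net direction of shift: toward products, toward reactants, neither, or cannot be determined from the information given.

Adding Y (aq), a reactant, drives the reaction to the right.
A catalyst speeds both forward and reverse rates equally; it changes neither Q nor K — no shift from this change.
Adding inert gas at constant total pressure expands the volume and lowers every reacting partial pressure. With Δn_gas = 1 − 0 = +1, Q moves away from K toward the side with fewer gas moles, so the system shifts toward the side with more gas moles — to the right.
Only the nonzero effect(s) matter; the net shift is to the right.

right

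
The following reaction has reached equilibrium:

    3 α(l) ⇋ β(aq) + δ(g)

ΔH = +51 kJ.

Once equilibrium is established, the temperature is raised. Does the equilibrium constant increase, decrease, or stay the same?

K depends on temperature via the van 't Hoff relation. The forward reaction is endothermic, so raising T increases K.

increases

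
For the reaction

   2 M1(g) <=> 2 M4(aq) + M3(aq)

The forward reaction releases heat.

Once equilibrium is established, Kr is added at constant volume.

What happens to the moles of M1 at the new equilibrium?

At constant volume, adding an inert gas leaves every reacting species' partial pressure unchanged, so Q is unchanged — no shift from this change.
No net shift occurs, so the amount of M1 is unchanged.

unchanged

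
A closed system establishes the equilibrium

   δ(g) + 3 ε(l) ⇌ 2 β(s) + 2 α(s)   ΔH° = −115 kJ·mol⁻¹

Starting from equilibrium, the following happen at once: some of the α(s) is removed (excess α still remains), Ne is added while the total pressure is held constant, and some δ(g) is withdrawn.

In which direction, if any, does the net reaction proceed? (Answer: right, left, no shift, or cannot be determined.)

left

α is a pure solid; its activity is 1 regardless of amount, so Q is unaffected — no shift from this change.
Adding inert gas at constant total pressure expands the volume and lowers every reacting partial pressure. With Δn_gas = 0 − 1 = -1, Q moves away from K toward the side with fewer gas moles, so the system shifts toward the side with more gas moles — to the left.
Removing δ (g), a reactant, drives the reaction to the left.
Only the nonzero effect(s) matter; the net shift is to the left.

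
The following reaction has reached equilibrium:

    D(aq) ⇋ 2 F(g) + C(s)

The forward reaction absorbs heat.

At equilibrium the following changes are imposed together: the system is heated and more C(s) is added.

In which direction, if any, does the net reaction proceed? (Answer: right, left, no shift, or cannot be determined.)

The forward reaction is endothermic. Raising T favours the endothermic direction — shift to the right.
C is a pure solid; its activity is 1 regardless of amount, so Q is unaffected — no shift from this change.
Only the nonzero effect(s) matter; the net shift is to the right.

right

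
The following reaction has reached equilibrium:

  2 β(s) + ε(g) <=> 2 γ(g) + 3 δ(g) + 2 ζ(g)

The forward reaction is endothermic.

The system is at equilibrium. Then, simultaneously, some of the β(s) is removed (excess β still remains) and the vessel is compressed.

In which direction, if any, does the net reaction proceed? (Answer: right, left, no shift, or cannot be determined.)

β is a pure solid; its activity is 1 regardless of amount, so Q is unaffected — no shift from this change.
Gas moles: reactants 1, products 7 (Δn_gas = +6). Compression shifts the system toward the side with fewer moles of gas — to the left.
Only the nonzero effect(s) matter; the net shift is to the left.

left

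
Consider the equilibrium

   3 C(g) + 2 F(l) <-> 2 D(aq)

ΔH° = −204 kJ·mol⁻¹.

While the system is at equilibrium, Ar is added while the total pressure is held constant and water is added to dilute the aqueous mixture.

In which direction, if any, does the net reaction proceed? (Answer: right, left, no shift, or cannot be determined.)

Adding inert gas at constant total pressure expands the volume and lowers every reacting partial pressure. With Δn_gas = 0 − 3 = -3, Q moves away from K toward the side with fewer gas moles, so the system shifts toward the side with more gas moles — to the left.
Dilution lowers every aqueous concentration by the same factor. Δn_aq = 2 − 0 = +2, so the system shifts toward the side with more dissolved moles — to the right.
The individual effects push in opposite directions; without quantitative information the net direction cannot be determined.

cannot be determined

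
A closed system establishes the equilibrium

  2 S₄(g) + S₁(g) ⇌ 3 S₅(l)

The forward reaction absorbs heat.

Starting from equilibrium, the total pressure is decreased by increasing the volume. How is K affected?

unchanged

The equilibrium constant depends only on temperature. This perturbation may move the position of equilibrium, but since T is unchanged, K itself is unchanged.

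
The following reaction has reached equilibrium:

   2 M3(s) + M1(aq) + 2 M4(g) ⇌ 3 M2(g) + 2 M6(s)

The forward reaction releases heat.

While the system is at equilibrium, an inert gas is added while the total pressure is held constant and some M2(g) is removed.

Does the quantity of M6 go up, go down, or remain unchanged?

increases

Adding inert gas at constant total pressure expands the volume and lowers every reacting partial pressure. With Δn_gas = 3 − 2 = +1, Q moves away from K toward the side with fewer gas moles, so the system shifts toward the side with more gas moles — to the right.
Removing M2 (g), a product, drives the reaction to the right.
The net shift is to the right. M6 is a product, so its amount increases.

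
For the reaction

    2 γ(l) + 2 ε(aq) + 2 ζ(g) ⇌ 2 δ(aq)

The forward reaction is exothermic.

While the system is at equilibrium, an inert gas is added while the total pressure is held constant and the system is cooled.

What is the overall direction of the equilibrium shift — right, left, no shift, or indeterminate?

Adding inert gas at constant total pressure expands the volume and lowers every reacting partial pressure. With Δn_gas = 0 − 2 = -2, Q moves away from K toward the side with fewer gas moles, so the system shifts toward the side with more gas moles — to the left.
The forward reaction is exothermic. Lowering T favours the exothermic direction — shift to the right.
The individual effects push in opposite directions; without quantitative information the net direction cannot be determined.

cannot be determined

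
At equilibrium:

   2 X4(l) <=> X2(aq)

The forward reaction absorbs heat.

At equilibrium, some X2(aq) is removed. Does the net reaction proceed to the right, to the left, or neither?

right

Removing X2 (aq), a product, drives the reaction to the right.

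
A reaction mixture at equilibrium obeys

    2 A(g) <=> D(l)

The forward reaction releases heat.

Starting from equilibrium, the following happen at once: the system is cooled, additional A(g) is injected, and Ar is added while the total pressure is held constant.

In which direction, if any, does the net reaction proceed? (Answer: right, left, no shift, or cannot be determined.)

cannot be determined

The forward reaction is exothermic. Lowering T favours the exothermic direction — shift to the right.
Adding A (g), a reactant, drives the reaction to the right.
Adding inert gas at constant total pressure expands the volume and lowers every reacting partial pressure. With Δn_gas = 0 − 2 = -2, Q moves away from K toward the side with fewer gas moles, so the system shifts toward the side with more gas moles — to the left.
The individual effects push in opposite directions; without quantitative information the net direction cannot be determined.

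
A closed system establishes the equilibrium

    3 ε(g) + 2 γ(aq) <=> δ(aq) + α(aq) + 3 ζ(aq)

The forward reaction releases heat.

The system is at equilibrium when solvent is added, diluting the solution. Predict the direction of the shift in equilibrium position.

right

Dilution lowers every aqueous concentration by the same factor. Δn_aq = 5 − 2 = +3, so the system shifts toward the side with more dissolved moles — to the right.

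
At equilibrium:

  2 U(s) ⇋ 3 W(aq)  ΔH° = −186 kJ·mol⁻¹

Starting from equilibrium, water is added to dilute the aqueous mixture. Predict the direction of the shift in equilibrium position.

Dilution lowers every aqueous concentration by the same factor. Δn_aq = 3 − 0 = +3, so the system shifts toward the side with more dissolved moles — to the right.

right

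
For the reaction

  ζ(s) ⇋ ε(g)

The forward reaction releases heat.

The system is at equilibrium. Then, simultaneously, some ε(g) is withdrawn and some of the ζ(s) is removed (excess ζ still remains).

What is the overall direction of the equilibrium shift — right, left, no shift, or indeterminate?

right

Removing ε (g), a product, drives the reaction to the right.
ζ is a pure solid; its activity is 1 regardless of amount, so Q is unaffected — no shift from this change.
Only the nonzero effect(s) matter; the net shift is to the right.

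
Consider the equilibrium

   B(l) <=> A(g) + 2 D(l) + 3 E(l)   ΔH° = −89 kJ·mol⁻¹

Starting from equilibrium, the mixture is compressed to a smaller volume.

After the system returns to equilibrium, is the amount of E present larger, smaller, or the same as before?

decreases

Gas moles: reactants 0, products 1 (Δn_gas = +1). Compression shifts the system toward the side with fewer moles of gas — to the left.
The net shift is to the left. E is a product, so its amount decreases.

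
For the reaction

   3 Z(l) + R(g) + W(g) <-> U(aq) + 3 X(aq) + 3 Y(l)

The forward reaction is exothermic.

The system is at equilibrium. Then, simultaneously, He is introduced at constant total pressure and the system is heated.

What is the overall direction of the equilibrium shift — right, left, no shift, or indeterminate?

Adding inert gas at constant total pressure expands the volume and lowers every reacting partial pressure. With Δn_gas = 0 − 2 = -2, Q moves away from K toward the side with fewer gas moles, so the system shifts toward the side with more gas moles — to the left.
The forward reaction is exothermic. Raising T favours the endothermic direction — shift to the left.
All effects act in the same direction — net shift to the left.

left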